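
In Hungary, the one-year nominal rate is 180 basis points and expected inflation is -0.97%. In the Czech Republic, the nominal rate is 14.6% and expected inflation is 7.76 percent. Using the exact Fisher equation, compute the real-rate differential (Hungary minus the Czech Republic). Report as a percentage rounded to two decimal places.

Hungary: (1 + 0.0180)/(1 − 0.0097) − 1 = 2.7971%
The Czech Republic: (1 + 0.1460)/(1 + 0.0776) − 1 = 6.3474%
Differential = 2.7971% − 6.3474% = -3.5503% → -3.55%.

-3.55%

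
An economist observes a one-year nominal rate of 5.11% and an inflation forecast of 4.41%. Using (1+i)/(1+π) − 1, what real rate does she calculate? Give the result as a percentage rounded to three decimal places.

By the Fisher relation, 1 + r = (1 + i)/(1 + π).
1 + r = 1.05110 / 1.04410 = 1.006704
r = 1.006704 − 1 = 0.6704%, i.e. 0.670%.

0.670%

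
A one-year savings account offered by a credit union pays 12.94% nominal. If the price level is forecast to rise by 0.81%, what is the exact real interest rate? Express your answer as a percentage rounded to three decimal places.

By the Fisher relation, 1 + r = (1 + i)/(1 + π).
1 + r = 1.12940 / 1.00810 = 1.1203254
r = 1.1203254 − 1 = 12.03254%, i.e. 12.033%.

12.033%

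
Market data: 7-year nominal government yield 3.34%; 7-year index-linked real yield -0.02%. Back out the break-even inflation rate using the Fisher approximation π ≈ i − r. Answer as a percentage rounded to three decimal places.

3.360%

π ≈ i − r = 3.34% − (-0.02%) → 3.360%.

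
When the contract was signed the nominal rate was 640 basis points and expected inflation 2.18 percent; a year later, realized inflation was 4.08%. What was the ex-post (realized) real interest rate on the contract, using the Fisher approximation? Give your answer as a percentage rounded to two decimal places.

2.32%

Ex-post: 6.4% − 4.08% = 2.320%
So the realized real rate is 2.32%.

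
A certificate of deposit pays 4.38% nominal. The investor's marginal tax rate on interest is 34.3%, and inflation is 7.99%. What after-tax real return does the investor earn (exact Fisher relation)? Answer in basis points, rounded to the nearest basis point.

After-tax nominal return = 4.38% × (1 − 0.343) = 2.87766%.
1 + r = 1.0287766 / 1.07990 = 0.952659
After-tax real rate = 0.952659 − 1 → -473 basis points.

-473 basis points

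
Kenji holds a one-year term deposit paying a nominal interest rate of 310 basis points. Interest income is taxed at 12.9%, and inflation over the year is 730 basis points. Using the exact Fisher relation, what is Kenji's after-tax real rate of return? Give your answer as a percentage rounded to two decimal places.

After-tax nominal return = 3.1% × (1 − 0.129) = 2.7001%.
1 + r = 1.027001 / 1.07300 = 0.957130
After-tax real rate = 0.957130 − 1 → -4.29%.

-4.29%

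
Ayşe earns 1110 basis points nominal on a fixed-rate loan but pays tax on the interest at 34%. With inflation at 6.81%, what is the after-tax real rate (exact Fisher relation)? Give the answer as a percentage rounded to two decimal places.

After-tax nominal return = 11.1% × (1 − 0.34) = 7.3260%.
1 + r = 1.07326 / 1.06810 = 1.004831
After-tax real rate = 1.004831 − 1 → 0.48%.

0.48%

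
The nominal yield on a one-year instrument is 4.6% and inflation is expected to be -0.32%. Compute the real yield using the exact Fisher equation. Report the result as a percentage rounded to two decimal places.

By the Fisher equation, 1 + r = (1 + i)/(1 + π).
1 + r = 1.04600 / 0.99680 = 1.049358
r = 1.049358 − 1 = 4.9358%, i.e. 4.94%.

4.94%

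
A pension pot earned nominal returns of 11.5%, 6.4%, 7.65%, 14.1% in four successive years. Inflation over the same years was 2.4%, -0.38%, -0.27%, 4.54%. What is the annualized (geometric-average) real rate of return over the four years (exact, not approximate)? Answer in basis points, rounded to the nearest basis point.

Nominal growth factor = 1.1150 × 1.0640 × 1.0765 × 1.1410 = 1.45718997
Price-level growth factor = 1.0240 × 0.9962 × 0.9973 × 1.0454 = 1.06354240
Real growth factor = 1.45718997 / 1.06354240 = 1.37012870
Annualized real rate = 1.37012870^(1/4) − 1 = 8.1908% → 819 basis points.

819 basis points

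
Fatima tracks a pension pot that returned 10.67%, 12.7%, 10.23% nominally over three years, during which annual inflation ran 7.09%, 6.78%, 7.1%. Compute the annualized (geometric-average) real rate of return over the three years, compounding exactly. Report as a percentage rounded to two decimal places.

3.93%

Nominal growth factor = 1.1067 × 1.1270 × 1.1023 = 1.37484467
Price-level growth factor = 1.0709 × 1.0678 × 1.0710 = 1.22469602
Real growth factor = 1.37484467 / 1.22469602 = 1.12260075
Annualized real rate = 1.12260075^(1/3) − 1 = 3.9302% → 3.93%.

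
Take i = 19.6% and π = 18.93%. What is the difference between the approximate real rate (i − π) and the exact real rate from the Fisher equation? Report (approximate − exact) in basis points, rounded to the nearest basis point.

11 basis points

Approximate: r ≈ 19.600% − 18.930% = 0.6700%
Exact: (1 + 0.1960)/(1 + 0.1893) − 1 = 0.5634%
Error = 0.6700% − 0.5634% = 0.1066% → 11 basis points.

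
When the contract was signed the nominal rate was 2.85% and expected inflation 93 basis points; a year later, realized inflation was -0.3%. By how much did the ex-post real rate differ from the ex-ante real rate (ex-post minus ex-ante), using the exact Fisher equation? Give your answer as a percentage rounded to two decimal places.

Ex-ante: (1 + 0.0285)/(1 + 0.0093) − 1 = 1.9023%
Ex-post: (1 + 0.0285)/(1 − 0.0030) − 1 = 3.1595%
Difference (ex-post − ex-ante) = 1.2572% → 1.26%.

1.26%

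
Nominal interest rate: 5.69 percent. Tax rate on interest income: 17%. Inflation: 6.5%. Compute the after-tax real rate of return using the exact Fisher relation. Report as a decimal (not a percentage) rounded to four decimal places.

After-tax nominal return = 5.69% × (1 − 0.17) = 4.7227%.
1 + r = 1.047227 / 1.06500 = 0.983312
After-tax real rate = 0.983312 − 1 → -0.0167.

-0.0167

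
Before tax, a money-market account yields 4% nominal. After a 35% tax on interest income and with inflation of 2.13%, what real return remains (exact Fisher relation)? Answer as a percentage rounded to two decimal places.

After-tax nominal return = 4% × (1 − 0.35) = 2.6000%.
1 + r = 1.02600 / 1.02130 = 1.004602
After-tax real rate = 1.004602 − 1 → 0.46%.

0.46%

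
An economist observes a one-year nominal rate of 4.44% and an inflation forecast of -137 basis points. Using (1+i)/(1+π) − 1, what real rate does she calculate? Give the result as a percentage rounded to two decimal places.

1 + r = 1.04440 / 0.98630 = 1.058907
r = 1.058907 − 1 = 5.8907%, i.e. 5.89%.

5.89%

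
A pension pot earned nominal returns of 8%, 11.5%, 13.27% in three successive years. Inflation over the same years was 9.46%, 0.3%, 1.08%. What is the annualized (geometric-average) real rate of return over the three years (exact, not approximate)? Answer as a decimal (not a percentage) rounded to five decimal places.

0.07118

Nominal growth factor = 1.0800 × 1.1150 × 1.1327 = 1.36399734
Price-level growth factor = 1.0946 × 1.0030 × 1.0108 = 1.10974095
Real growth factor = 1.36399734 / 1.10974095 = 1.22911329
Annualized real rate = 1.22911329^(1/3) − 1 = 7.1184% → 0.07118.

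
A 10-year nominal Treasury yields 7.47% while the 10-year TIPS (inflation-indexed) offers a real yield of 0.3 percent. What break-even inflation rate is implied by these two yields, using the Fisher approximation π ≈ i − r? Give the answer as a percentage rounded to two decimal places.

π ≈ i − r = 7.47% − 0.3% → 7.17%.

7.17%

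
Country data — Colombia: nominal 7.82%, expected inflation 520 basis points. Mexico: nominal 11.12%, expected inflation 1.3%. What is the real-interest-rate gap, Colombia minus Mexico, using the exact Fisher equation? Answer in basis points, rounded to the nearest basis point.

Colombia: (1 + 0.0782)/(1 + 0.0520) − 1 = 2.4905%
Mexico: (1 + 0.1112)/(1 + 0.0130) − 1 = 9.6940%
Differential = 2.4905% − 9.6940% = -7.2035% → -720 basis points.

-720 basis points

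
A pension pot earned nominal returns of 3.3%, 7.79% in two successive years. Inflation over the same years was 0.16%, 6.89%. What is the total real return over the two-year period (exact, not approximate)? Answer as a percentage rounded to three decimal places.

4.003%

Nominal growth factor = 1.0330 × 1.0779 = 1.113471
Price-level growth factor = 1.0016 × 1.0689 = 1.070610
Real growth factor = 1.113471 / 1.070610 = 1.040034
Total real return = 1.040034 − 1 → 4.003%.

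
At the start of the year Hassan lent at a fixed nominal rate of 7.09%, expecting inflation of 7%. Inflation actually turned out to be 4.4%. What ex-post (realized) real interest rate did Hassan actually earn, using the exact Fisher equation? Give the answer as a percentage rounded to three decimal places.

Ex-post: (1 + 0.0709)/(1 + 0.0440) − 1 = 2.5766%
So the realized real rate is 2.577%.

2.577%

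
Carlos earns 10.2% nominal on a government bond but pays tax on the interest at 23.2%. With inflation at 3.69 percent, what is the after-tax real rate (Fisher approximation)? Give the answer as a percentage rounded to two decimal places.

After-tax nominal return = 10.2% × (1 − 0.232) = 7.8336%.
r ≈ 7.8336% − 3.69% → 4.14%.

4.14%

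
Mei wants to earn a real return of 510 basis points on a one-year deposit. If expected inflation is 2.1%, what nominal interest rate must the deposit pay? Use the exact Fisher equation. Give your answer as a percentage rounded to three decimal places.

7.307%

(1 + i) = (1 + r)(1 + π) = 1.05100 × 1.02100 = 1.073071
i = 1.073071 − 1, so the required nominal rate is 7.307%.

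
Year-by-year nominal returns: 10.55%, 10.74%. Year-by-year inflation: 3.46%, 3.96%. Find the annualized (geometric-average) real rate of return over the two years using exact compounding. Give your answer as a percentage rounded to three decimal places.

Nominal growth factor = 1.1055 × 1.1074 = 1.22423070
Price-level growth factor = 1.0346 × 1.0396 = 1.07557016
Real growth factor = 1.22423070 / 1.07557016 = 1.13821557
Annualized real rate = 1.13821557^(1/2) − 1 = 6.6872% → 6.687%.

6.687%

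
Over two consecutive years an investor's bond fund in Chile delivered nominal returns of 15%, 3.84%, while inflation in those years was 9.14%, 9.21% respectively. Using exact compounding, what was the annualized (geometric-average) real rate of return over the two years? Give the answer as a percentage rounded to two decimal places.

0.09%

Compound the nominal returns: 1.1500 × 1.0384 = 1.19416000.
Compound inflation: 1.0914 × 1.0921 = 1.19191794.
Deflate: 1.19416000 / 1.19191794 = 1.00188105.
Annualized real rate = 1.00188105^(1/2) − 1 = 0.0940% → 0.09%.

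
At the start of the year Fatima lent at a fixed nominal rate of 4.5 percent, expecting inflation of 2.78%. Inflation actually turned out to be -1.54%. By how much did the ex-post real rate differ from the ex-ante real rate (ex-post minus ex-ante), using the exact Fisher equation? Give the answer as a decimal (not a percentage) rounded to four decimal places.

0.0446

Ex-ante: (1 + 0.0450)/(1 + 0.0278) − 1 = 1.6735%
Ex-post: (1 + 0.0450)/(1 − 0.0154) − 1 = 6.1345%
Difference (ex-post − ex-ante) = 4.4610% → 0.0446.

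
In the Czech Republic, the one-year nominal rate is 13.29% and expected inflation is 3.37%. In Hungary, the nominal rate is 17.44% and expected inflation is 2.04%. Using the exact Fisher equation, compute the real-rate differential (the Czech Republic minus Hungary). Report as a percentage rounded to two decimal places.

-5.50%

The Czech Republic: (1 + 0.1329)/(1 + 0.0337) − 1 = 9.5966%
Hungary: (1 + 0.1744)/(1 + 0.0204) − 1 = 15.0921%
Differential = 9.5966% − 15.0921% = -5.4955% → -5.50%.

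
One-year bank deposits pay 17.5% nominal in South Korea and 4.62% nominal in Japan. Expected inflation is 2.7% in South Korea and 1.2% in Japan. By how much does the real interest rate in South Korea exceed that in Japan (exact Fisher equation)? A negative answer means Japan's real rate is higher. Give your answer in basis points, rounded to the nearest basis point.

1103 basis points

South Korea: (1 + 0.1750)/(1 + 0.0270) − 1 = 14.4109%
Japan: (1 + 0.0462)/(1 + 0.0120) − 1 = 3.3794%
Differential = 14.4109% − 3.3794% = 11.0315% → 1103 basis points.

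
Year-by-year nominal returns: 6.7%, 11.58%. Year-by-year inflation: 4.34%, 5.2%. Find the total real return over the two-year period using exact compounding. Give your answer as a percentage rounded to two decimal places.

8.46%

Nominal growth factor = 1.0670 × 1.1158 = 1.190559
Price-level growth factor = 1.0434 × 1.0520 = 1.097657
Real growth factor = 1.190559 / 1.097657 = 1.084636
Total real return = 1.084636 − 1 → 8.46%.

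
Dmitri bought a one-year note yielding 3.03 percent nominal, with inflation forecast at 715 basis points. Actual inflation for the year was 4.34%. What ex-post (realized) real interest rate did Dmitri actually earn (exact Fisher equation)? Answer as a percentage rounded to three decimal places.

-1.256%

Ex-post: (1 + 0.0303)/(1 + 0.0434) − 1 = -1.25551%
So the realized real rate is -1.256%.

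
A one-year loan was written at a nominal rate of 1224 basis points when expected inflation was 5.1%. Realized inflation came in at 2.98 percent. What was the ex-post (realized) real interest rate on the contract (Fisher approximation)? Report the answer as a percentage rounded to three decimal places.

Ex-post: 12.24% − 2.98% = 9.260%
So the realized real rate is 9.260%.

9.260%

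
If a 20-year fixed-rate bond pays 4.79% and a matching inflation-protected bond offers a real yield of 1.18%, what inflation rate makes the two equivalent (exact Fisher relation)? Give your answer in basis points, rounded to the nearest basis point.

(1 + π) = (1 + i)/(1 + r) = 1.04790 / 1.01180 = 1.035679
Break-even inflation = 1.035679 − 1 → 357 basis points.

357 basis points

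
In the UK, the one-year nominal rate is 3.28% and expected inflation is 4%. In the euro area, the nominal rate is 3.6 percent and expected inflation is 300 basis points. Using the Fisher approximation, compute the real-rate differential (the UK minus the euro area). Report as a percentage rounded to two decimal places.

-1.32%

The UK: 3.28% − 4% = -0.720%
The euro area: 3.6% − 3% = 0.600%
Differential = -1.320% → -1.32%.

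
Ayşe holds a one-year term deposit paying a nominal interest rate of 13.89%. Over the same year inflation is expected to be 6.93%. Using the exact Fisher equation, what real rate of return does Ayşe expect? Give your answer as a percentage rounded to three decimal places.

6.509%

By the Fisher equation, 1 + r = (1 + i)/(1 + π).
1 + r = 1.13890 / 1.06930 = 1.065089
r = 1.065089 − 1 = 6.5089%, i.e. 6.509%.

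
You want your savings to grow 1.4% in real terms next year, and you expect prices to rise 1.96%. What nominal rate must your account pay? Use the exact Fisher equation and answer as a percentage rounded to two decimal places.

(1 + i) = (1 + r)(1 + π) = 1.01400 × 1.01960 = 1.0338744
i = 1.0338744 − 1, so the required nominal rate is 3.39%.

3.39%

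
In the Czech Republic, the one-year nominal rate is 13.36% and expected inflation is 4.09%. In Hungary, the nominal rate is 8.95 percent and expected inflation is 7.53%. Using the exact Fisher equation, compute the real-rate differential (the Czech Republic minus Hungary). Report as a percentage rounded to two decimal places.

The Czech Republic: (1 + 0.1336)/(1 + 0.0409) − 1 = 8.9058%
Hungary: (1 + 0.0895)/(1 + 0.0753) − 1 = 1.3206%
Differential = 8.9058% − 1.3206% = 7.5852% → 7.59%.

7.59%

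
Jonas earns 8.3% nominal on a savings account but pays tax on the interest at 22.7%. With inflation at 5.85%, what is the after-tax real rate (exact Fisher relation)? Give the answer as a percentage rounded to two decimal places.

After-tax nominal return = 8.3% × (1 − 0.227) = 6.4159%.
1 + r = 1.064159 / 1.05850 = 1.005346
After-tax real rate = 1.005346 − 1 → 0.53%.

0.53%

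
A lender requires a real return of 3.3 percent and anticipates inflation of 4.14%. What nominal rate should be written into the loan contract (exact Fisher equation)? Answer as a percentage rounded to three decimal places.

7.577%

(1 + i) = (1 + r)(1 + π) = 1.03300 × 1.04140 = 1.0757662
i = 1.0757662 − 1, so the required nominal rate is 7.577%.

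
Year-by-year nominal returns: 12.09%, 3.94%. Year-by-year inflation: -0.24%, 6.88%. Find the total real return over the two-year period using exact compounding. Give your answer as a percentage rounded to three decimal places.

Nominal growth factor = 1.1209 × 1.0394 = 1.165063
Price-level growth factor = 0.9976 × 1.0688 = 1.066235
Real growth factor = 1.165063 / 1.066235 = 1.092689
Total real return = 1.092689 − 1 → 9.269%.

9.269%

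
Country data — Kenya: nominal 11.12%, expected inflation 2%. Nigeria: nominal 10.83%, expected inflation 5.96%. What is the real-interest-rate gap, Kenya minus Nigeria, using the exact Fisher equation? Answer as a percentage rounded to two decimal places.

Kenya: (1 + 0.1112)/(1 + 0.0200) − 1 = 8.9412%
Nigeria: (1 + 0.1083)/(1 + 0.0596) − 1 = 4.5961%
Differential = 8.9412% − 4.5961% = 4.3451% → 4.35%.

4.35%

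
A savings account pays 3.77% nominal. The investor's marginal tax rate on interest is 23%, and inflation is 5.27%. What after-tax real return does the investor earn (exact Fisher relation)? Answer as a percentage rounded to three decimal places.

-2.249%

After-tax nominal return = 3.77% × (1 − 0.23) = 2.9029%.
1 + r = 1.029029 / 1.05270 = 0.977514
After-tax real rate = 0.977514 − 1 → -2.249%.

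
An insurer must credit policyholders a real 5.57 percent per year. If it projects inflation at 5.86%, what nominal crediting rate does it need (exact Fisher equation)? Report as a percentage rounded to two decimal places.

(1 + i) = (1 + r)(1 + π) = 1.05570 × 1.05860 = 1.11756402
i = 1.11756402 − 1, so the required nominal rate is 11.76%.

11.76%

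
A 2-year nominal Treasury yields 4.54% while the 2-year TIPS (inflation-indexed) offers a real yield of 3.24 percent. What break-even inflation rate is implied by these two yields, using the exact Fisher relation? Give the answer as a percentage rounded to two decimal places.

1.26%

(1 + π) = (1 + i)/(1 + r) = 1.04540 / 1.03240 = 1.012592
Break-even inflation = 1.012592 − 1 → 1.26%.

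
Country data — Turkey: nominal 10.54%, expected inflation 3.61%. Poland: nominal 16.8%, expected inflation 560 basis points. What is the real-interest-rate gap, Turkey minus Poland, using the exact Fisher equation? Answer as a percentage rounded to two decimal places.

-3.92%

Turkey: (1 + 0.1054)/(1 + 0.0361) − 1 = 6.6885%
Poland: (1 + 0.1680)/(1 + 0.0560) − 1 = 10.6061%
Differential = 6.6885% − 10.6061% = -3.9175% → -3.92%.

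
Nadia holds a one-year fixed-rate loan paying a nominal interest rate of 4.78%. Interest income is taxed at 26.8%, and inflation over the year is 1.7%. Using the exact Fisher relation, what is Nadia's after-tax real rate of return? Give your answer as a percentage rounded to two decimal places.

1.77%

After-tax nominal return = 4.78% × (1 − 0.268) = 3.49896%.
1 + r = 1.0349896 / 1.01700 = 1.017689
After-tax real rate = 1.017689 − 1 → 1.77%.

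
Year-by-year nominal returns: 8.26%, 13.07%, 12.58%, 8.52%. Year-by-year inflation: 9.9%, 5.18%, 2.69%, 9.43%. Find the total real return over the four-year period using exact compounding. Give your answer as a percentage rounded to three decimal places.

15.131%

Nominal growth factor = 1.0826 × 1.1307 × 1.1258 × 1.0852 = 1.495500
Price-level growth factor = 1.0990 × 1.0518 × 1.0269 × 1.0943 = 1.298959
Real growth factor = 1.495500 / 1.298959 = 1.151307
Total real return = 1.151307 − 1 → 15.131%.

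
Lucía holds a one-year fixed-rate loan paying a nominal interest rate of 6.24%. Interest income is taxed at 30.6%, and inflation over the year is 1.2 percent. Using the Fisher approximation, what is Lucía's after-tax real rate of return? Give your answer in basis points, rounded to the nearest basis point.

After-tax nominal return = 6.24% × (1 − 0.306) = 4.33056%.
r ≈ 4.33056% − 1.2% → 313 basis points.

313 basis points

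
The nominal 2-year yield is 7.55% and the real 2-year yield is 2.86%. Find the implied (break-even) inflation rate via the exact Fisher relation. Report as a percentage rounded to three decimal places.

(1 + π) = (1 + i)/(1 + r) = 1.07550 / 1.02860 = 1.045596
Break-even inflation = 1.045596 − 1 → 4.560%.

4.560%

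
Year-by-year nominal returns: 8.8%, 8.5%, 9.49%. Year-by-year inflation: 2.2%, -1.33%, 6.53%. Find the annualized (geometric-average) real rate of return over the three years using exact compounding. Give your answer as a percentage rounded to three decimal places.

Compound the nominal returns: 1.0880 × 1.0850 × 1.0949 = 1.29250755.
Compound inflation: 1.0220 × 0.9867 × 1.0653 = 1.07425640.
Deflate: 1.29250755 / 1.07425640 = 1.20316486.
Annualized real rate = 1.20316486^(1/3) − 1 = 6.3592% → 6.359%.

6.359%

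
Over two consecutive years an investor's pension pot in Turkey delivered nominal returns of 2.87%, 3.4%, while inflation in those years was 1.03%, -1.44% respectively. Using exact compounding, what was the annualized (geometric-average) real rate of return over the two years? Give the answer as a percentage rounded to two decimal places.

3.35%

Nominal growth factor = 1.0287 × 1.0340 = 1.06367580
Price-level growth factor = 1.0103 × 0.9856 = 0.99575168
Real growth factor = 1.06367580 / 0.99575168 = 1.06821391
Annualized real rate = 1.06821391^(1/2) − 1 = 3.3544% → 3.35%.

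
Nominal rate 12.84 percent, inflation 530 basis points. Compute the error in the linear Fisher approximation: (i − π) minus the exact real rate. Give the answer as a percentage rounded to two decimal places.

0.38%

Approximate: r ≈ 12.840% − 5.300% = 7.5400%
Exact: (1 + 0.1284)/(1 + 0.0530) − 1 = 7.1605%
Error = 7.5400% − 7.1605% = 0.3795% → 0.38%.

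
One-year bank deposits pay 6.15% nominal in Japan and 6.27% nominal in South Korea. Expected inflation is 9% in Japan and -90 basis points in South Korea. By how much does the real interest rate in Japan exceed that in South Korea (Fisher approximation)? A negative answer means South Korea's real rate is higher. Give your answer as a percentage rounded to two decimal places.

-10.02%

Japan: 6.15% − 9% = -2.850%
South Korea: 6.27% − (-0.9%) = 7.170%
Differential = -10.020% → -10.02%.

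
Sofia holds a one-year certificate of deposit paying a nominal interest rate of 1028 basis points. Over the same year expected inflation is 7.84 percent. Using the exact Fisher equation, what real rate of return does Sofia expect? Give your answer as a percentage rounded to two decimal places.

By the Fisher equation, 1 + r = (1 + i)/(1 + π).
1 + r = 1.10280 / 1.07840 = 1.022626
r = 1.022626 − 1 = 2.2626%, i.e. 2.26%.

2.26%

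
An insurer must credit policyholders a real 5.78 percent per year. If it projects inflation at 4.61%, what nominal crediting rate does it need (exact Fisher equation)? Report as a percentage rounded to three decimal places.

(1 + i) = (1 + r)(1 + π) = 1.05780 × 1.04610 = 1.10656458
i = 1.10656458 − 1, so the required nominal rate is 10.656%.

10.656%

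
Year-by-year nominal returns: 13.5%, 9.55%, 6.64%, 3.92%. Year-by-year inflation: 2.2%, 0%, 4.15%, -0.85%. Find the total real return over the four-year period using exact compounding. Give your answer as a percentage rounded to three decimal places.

Compound the nominal returns: 1.1350 × 1.0955 × 1.0664 × 1.0392 = 1.377931.
Compound inflation: 1.0220 × 1.0000 × 1.0415 × 0.9915 = 1.055365.
Deflate: 1.377931 / 1.055365 = 1.305644.
Total real return = 1.305644 − 1 → 30.564%.

30.564%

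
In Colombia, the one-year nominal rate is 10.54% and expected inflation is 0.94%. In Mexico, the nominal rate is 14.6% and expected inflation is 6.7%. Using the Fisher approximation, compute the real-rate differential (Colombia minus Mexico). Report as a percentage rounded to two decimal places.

Colombia: 10.54% − 0.94% = 9.600%
Mexico: 14.6% − 6.7% = 7.900%
Differential = 1.700% → 1.70%.

1.70%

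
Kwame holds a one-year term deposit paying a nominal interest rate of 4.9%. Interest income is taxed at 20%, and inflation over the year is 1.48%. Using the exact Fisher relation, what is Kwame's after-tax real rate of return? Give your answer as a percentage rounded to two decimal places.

2.40%

After-tax nominal return = 4.9% × (1 − 0.2) = 3.9200%.
1 + r = 1.03920 / 1.01480 = 1.024044
After-tax real rate = 1.024044 − 1 → 2.40%.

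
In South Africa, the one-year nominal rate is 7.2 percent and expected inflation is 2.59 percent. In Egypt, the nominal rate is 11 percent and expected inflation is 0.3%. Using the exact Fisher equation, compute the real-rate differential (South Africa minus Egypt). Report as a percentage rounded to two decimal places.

-6.17%

South Africa: (1 + 0.0720)/(1 + 0.0259) − 1 = 4.4936%
Egypt: (1 + 0.1100)/(1 + 0.0030) − 1 = 10.6680%
Differential = 4.4936% − 10.6680% = -6.1744% → -6.17%.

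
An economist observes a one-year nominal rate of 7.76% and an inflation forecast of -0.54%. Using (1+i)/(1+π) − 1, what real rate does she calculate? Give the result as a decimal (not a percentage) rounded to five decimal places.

By the Fisher equation, 1 + r = (1 + i)/(1 + π).
1 + r = 1.07760 / 0.99460 = 1.083451
r = 1.083451 − 1 = 8.3451%, i.e. 0.08345.

0.08345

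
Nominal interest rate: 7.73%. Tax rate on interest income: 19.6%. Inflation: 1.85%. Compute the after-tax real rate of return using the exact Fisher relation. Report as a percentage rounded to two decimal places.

After-tax nominal return = 7.73% × (1 − 0.196) = 6.21492%.
1 + r = 1.0621492 / 1.01850 = 1.042856
After-tax real rate = 1.042856 − 1 → 4.29%.

4.29%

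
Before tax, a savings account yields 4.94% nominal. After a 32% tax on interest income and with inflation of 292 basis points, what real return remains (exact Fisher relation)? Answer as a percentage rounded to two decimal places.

0.43%

After-tax nominal return = 4.94% × (1 − 0.32) = 3.3592%.
1 + r = 1.033592 / 1.02920 = 1.004267
After-tax real rate = 1.004267 − 1 → 0.43%.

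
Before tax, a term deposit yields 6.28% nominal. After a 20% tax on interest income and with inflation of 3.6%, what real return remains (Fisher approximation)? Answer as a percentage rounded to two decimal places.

After-tax nominal return = 6.28% × (1 − 0.2) = 5.0240%.
r ≈ 5.0240% − 3.6% → 1.42%.

1.42%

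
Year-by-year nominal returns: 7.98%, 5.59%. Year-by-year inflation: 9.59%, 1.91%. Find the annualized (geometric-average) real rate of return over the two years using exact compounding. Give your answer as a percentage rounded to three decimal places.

Compound the nominal returns: 1.0798 × 1.0559 = 1.14016082.
Compound inflation: 1.0959 × 1.0191 = 1.11683169.
Deflate: 1.14016082 / 1.11683169 = 1.02088867.
Annualized real rate = 1.02088867^(1/2) − 1 = 1.0390% → 1.039%.

1.039%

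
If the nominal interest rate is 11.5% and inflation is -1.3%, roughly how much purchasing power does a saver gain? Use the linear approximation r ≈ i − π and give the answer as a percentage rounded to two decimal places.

12.80%

r ≈ i − π = 11.5% − (-1.3%) = 12.80%.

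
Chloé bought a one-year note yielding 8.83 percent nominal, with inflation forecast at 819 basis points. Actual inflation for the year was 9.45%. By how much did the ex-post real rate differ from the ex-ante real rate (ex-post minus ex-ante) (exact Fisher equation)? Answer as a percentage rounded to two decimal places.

Ex-ante: (1 + 0.0883)/(1 + 0.0819) − 1 = 0.5916%
Ex-post: (1 + 0.0883)/(1 + 0.0945) − 1 = -0.5665%
Difference (ex-post − ex-ante) = -1.1580% → -1.16%.

-1.16%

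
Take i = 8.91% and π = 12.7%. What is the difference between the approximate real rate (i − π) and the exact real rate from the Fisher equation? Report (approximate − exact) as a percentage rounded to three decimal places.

Approximate: r ≈ 8.910% − 12.700% = -3.7900%
Exact: (1 + 0.0891)/(1 + 0.1270) − 1 = -3.3629%
Error = -3.7900% − (-3.3629%) = -0.4271% → -0.427%.

-0.427%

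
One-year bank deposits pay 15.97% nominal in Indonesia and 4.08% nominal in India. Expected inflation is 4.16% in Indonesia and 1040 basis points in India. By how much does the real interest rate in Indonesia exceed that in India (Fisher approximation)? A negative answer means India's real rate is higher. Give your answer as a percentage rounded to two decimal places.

Indonesia: 15.97% − 4.16% = 11.810%
India: 4.08% − 10.4% = -6.320%
Differential = 18.130% → 18.13%.

18.13%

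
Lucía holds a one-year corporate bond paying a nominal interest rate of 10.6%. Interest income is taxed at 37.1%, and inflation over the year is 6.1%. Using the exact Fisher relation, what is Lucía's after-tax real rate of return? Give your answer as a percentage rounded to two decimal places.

After-tax nominal return = 10.6% × (1 − 0.371) = 6.6674%.
1 + r = 1.066674 / 1.06100 = 1.005348
After-tax real rate = 1.005348 − 1 → 0.53%.

0.53%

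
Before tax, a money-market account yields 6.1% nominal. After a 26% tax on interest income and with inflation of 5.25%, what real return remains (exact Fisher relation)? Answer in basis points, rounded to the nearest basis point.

-70 basis points

After-tax nominal return = 6.1% × (1 − 0.26) = 4.5140%.
1 + r = 1.04514 / 1.05250 = 0.993007
After-tax real rate = 0.993007 − 1 → -70 basis points.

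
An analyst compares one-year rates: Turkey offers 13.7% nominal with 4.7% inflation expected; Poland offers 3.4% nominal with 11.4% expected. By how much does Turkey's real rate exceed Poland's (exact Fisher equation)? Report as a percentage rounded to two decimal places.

Turkey: (1 + 0.1370)/(1 + 0.0470) − 1 = 8.5960%
Poland: (1 + 0.0340)/(1 + 0.1140) − 1 = -7.1813%
Differential = 8.5960% − (-7.1813%) = 15.7773% → 15.78%.

15.78%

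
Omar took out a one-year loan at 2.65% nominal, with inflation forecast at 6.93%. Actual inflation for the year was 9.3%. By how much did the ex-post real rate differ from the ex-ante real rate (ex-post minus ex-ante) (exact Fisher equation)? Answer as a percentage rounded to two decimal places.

-2.08%

Ex-ante: (1 + 0.0265)/(1 + 0.0693) − 1 = -4.0026%
Ex-post: (1 + 0.0265)/(1 + 0.0930) − 1 = -6.0842%
Difference (ex-post − ex-ante) = -2.0816% → -2.08%.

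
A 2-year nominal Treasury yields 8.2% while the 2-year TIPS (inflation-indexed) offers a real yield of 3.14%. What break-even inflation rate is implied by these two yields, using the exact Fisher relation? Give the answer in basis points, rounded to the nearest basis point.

(1 + π) = (1 + i)/(1 + r) = 1.08200 / 1.03140 = 1.049060
Break-even inflation = 1.049060 − 1 → 491 basis points.

491 basis points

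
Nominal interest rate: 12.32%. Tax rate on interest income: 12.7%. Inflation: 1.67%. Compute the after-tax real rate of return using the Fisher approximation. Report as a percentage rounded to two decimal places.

After-tax nominal return = 12.32% × (1 − 0.127) = 10.75536%.
r ≈ 10.75536% − 1.67% → 9.09%.

9.09%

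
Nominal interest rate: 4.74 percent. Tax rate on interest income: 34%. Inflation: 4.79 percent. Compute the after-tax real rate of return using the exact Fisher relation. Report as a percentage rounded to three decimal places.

After-tax nominal return = 4.74% × (1 − 0.34) = 3.1284%.
1 + r = 1.031284 / 1.04790 = 0.984144
After-tax real rate = 0.984144 − 1 → -1.586%.

-1.586%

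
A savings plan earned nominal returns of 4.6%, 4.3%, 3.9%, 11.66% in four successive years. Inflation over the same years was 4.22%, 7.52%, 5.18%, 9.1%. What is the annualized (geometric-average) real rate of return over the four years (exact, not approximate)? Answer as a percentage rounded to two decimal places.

-0.39%

Compound the nominal returns: 1.0460 × 1.0430 × 1.0390 × 1.1166 = 1.26569529.
Compound inflation: 1.0422 × 1.0752 × 1.0518 × 1.0910 = 1.28587349.
Deflate: 1.26569529 / 1.28587349 = 0.98430779.
Annualized real rate = 0.98430779^(1/4) − 1 = -0.3946% → -0.39%.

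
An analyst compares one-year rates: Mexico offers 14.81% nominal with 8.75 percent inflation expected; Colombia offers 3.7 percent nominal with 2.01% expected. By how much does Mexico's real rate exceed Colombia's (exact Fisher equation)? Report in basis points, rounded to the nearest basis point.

392 basis points

Mexico: (1 + 0.1481)/(1 + 0.0875) − 1 = 5.5724%
Colombia: (1 + 0.0370)/(1 + 0.0201) − 1 = 1.6567%
Differential = 5.5724% − 1.6567% = 3.9157% → 392 basis points.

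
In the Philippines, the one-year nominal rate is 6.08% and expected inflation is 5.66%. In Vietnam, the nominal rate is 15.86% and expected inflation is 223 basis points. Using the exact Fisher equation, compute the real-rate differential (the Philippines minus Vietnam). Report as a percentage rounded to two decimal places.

The Philippines: (1 + 0.0608)/(1 + 0.0566) − 1 = 0.3975%
Vietnam: (1 + 0.1586)/(1 + 0.0223) − 1 = 13.3327%
Differential = 0.3975% − 13.3327% = -12.9352% → -12.94%.

-12.94%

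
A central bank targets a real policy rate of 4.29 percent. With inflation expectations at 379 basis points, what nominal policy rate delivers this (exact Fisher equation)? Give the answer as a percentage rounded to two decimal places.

8.24%

(1 + i) = (1 + r)(1 + π) = 1.04290 × 1.03790 = 1.08242591
i = 1.08242591 − 1, so the required nominal rate is 8.24%.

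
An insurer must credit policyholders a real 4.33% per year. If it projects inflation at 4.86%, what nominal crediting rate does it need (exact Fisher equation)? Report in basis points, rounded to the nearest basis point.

940 basis points

(1 + i) = (1 + r)(1 + π) = 1.04330 × 1.04860 = 1.09400438
i = 1.09400438 − 1, so the required nominal rate is 940 basis points.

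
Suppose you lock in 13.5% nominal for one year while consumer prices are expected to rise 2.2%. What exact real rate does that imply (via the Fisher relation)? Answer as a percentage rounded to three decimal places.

By the Fisher relation, 1 + r = (1 + i)/(1 + π).
1 + r = 1.13500 / 1.02200 = 1.110568
r = 1.110568 − 1 = 11.0568%, i.e. 11.057%.

11.057%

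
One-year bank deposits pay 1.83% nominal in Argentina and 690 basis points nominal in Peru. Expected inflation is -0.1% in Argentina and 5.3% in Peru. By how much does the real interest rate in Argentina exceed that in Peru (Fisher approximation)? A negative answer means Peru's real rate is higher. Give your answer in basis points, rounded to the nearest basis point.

Argentina: 1.83% − (-0.1%) = 1.930%
Peru: 6.9% − 5.3% = 1.600%
Differential = 0.330% → 33 basis points.

33 basis points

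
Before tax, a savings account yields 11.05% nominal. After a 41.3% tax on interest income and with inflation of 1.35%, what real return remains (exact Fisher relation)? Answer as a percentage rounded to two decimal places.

After-tax nominal return = 11.05% × (1 − 0.413) = 6.48635%.
1 + r = 1.0648635 / 1.01350 = 1.050679
After-tax real rate = 1.050679 − 1 → 5.07%.

5.07%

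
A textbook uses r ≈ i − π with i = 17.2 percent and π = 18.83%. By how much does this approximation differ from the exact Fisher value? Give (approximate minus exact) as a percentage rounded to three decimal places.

-0.258%

Approximate: r ≈ 17.200% − 18.830% = -1.6300%
Exact: (1 + 0.1720)/(1 + 0.1883) − 1 = -1.3717%
Error = -1.6300% − (-1.3717%) = -0.2583% → -0.258%.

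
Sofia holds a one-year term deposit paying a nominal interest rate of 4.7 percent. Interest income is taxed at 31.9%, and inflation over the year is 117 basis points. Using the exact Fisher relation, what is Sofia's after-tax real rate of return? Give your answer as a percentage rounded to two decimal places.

After-tax nominal return = 4.7% × (1 − 0.319) = 3.2007%.
1 + r = 1.032007 / 1.01170 = 1.020072
After-tax real rate = 1.020072 − 1 → 2.01%.

2.01%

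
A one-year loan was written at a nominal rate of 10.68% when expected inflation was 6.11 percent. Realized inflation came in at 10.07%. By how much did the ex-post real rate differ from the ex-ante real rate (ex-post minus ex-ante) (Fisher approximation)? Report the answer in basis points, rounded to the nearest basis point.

-396 basis points

Ex-ante: 10.68% − 6.11% = 4.570%
Ex-post: 10.68% − 10.07% = 0.610%
Difference (ex-post − ex-ante) = -3.9600% → -396 basis points.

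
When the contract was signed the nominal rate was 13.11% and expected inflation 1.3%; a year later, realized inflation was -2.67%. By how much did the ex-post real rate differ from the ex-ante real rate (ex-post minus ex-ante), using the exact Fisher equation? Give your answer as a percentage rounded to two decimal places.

4.55%

Ex-ante: (1 + 0.1311)/(1 + 0.0130) − 1 = 11.6584%
Ex-post: (1 + 0.1311)/(1 − 0.0267) − 1 = 16.2129%
Difference (ex-post − ex-ante) = 4.5544% → 4.55%.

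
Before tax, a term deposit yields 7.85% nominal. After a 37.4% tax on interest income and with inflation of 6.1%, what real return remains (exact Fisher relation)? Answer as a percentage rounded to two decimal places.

-1.12%

After-tax nominal return = 7.85% × (1 − 0.374) = 4.9141%.
1 + r = 1.049141 / 1.06100 = 0.988823
After-tax real rate = 0.988823 − 1 → -1.12%.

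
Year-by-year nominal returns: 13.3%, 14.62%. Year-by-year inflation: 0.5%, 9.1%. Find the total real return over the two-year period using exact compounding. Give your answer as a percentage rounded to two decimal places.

Nominal growth factor = 1.1330 × 1.1462 = 1.298645
Price-level growth factor = 1.0050 × 1.0910 = 1.096455
Real growth factor = 1.298645 / 1.096455 = 1.184403
Total real return = 1.184403 − 1 → 18.44%.

18.44%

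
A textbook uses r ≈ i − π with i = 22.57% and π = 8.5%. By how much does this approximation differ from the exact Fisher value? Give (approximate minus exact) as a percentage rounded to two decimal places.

1.10%

Approximate: r ≈ 22.570% − 8.500% = 14.0700%
Exact: (1 + 0.2257)/(1 + 0.0850) − 1 = 12.9677%
Error = 14.0700% − 12.9677% = 1.1023% → 1.10%.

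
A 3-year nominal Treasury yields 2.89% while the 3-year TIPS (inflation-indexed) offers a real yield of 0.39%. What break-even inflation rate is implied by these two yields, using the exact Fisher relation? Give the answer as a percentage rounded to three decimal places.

(1 + π) = (1 + i)/(1 + r) = 1.02890 / 1.00390 = 1.024903
Break-even inflation = 1.024903 − 1 → 2.490%.

2.490%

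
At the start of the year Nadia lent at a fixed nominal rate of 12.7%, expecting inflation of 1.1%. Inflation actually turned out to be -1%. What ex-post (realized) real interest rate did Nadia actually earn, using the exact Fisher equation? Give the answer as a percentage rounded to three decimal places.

Ex-post: (1 + 0.1270)/(1 − 0.0100) − 1 = 13.8384%
So the realized real rate is 13.838%.

13.838%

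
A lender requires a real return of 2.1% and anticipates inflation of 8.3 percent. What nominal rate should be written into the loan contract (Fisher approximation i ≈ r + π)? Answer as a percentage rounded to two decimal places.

i ≈ r + π = 2.1% + 8.3% = 10.40%.

10.40%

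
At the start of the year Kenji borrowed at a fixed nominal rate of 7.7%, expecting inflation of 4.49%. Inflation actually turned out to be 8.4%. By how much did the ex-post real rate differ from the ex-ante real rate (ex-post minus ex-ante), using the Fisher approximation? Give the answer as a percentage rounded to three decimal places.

Ex-ante: 7.7% − 4.49% = 3.210%
Ex-post: 7.7% − 8.4% = -0.700%
Difference (ex-post − ex-ante) = -3.9100% → -3.910%.

-3.910%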